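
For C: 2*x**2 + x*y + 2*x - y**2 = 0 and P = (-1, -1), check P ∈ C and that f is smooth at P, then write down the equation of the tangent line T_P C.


Tangent line at P: -3*x + y - 2 = 0.

Step 1: f(-1, -1) = 0, so P lies on C.
Step 2: partial derivatives
  f_x(x, y) = 4*x + y + 2, f_y(x, y) = x - 2*y.
  f_x(P) = -3, f_y(P) = 1 (gradient nonzero, so P is smooth).
Step 3: tangent line at P: -3·(x − -1) + 1·(y − -1) = 0.
Expanding: -3*x + y - 2 = 0.


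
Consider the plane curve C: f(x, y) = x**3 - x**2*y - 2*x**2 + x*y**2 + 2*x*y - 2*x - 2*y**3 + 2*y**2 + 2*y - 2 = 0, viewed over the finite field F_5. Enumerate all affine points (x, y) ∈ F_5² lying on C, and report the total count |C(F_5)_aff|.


Affine F_5-points: {(0, 1), (0, 4), (1, 0), (4, 1)}; count = 4.

For each of the 25 pairs (x, y) ∈ F_5², evaluate f(x, y) mod 5. Record the zeros.
  x = 0: [0↦3, 1↦0, 2↦4, 3↦3, 4↦0]  zeros at y ∈ {1, 4}
  x = 1: [0↦0, 1↦4, 2↦2, 3↦2, 4↦2]  zeros at y ∈ {0}
  x = 2: [0↦4, 1↦3, 2↦3, 3↦2, 4↦3]  zeros at y ∈ ∅
  x = 3: [0↦1, 1↦3, 2↦3, 3↦4, 4↦4]  zeros at y ∈ ∅
  x = 4: [0↦2, 1↦0, 2↦3, 3↦4, 4↦1]  zeros at y ∈ {1}
Collecting zeros: affine points = {(0, 1), (0, 4), (1, 0), (4, 1)}.
Total count |C(F_5)_aff| = 4.


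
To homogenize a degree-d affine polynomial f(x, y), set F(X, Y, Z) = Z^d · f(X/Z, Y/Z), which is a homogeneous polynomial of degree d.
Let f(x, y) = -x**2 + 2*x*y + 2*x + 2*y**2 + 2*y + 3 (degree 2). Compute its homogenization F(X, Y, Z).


F(X, Y, Z) = -X**2 + 2*X*Y + 2*X*Z + 2*Y**2 + 2*Y*Z + 3*Z**2

deg(f) = 2.
Substitute x = X/Z, y = Y/Z into f, then multiply by Z^2.
  monomial -1·x^2·y^0 ↦ -1·X^2·Y^0·Z^0.
  monomial 2·x^1·y^1 ↦ 2·X^1·Y^1·Z^0.
  monomial 2·x^1·y^0 ↦ 2·X^1·Y^0·Z^1.
  monomial 2·x^0·y^2 ↦ 2·X^0·Y^2·Z^0.
  monomial 2·x^0·y^1 ↦ 2·X^0·Y^1·Z^1.
  monomial 3·x^0·y^0 ↦ 3·X^0·Y^0·Z^2.
Collecting: F(X, Y, Z) = -X**2 + 2*X*Y + 2*X*Z + 2*Y**2 + 2*Y*Z + 3*Z**2.


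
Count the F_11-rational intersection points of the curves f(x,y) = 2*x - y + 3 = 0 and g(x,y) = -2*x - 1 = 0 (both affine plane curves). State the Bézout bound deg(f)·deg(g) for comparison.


Common zeros: {(5, 2)}; count = 1; Bézout bound = 1.

deg(f) = 1, deg(g) = 1, so Bézout bound = 1.
Scan x ∈ F_11. For each x, list the y ∈ F_11 with f(x, y) ≡ 0 and those with g(x, y) ≡ 0 (mod 11); the common zeros in that column are the intersection.
  x = 0: f ≡ 0 at y ∈ {3}; g ≡ 0 at y ∈ ∅; common: ∅.
  x = 1: f ≡ 0 at y ∈ {5}; g ≡ 0 at y ∈ ∅; common: ∅.
  x = 2: f ≡ 0 at y ∈ {7}; g ≡ 0 at y ∈ ∅; common: ∅.
  x = 3: f ≡ 0 at y ∈ {9}; g ≡ 0 at y ∈ ∅; common: ∅.
  x = 4: f ≡ 0 at y ∈ {0}; g ≡ 0 at y ∈ ∅; common: ∅.
  x = 5: f ≡ 0 at y ∈ {2}; g ≡ 0 at y ∈ {0, 1, 2, 3, 4, 5, 6, 7, 8, 9, 10}; common: {2}.
  x = 6: f ≡ 0 at y ∈ {4}; g ≡ 0 at y ∈ ∅; common: ∅.
  x = 7: f ≡ 0 at y ∈ {6}; g ≡ 0 at y ∈ ∅; common: ∅.
  x = 8: f ≡ 0 at y ∈ {8}; g ≡ 0 at y ∈ ∅; common: ∅.
  x = 9: f ≡ 0 at y ∈ {10}; g ≡ 0 at y ∈ ∅; common: ∅.
  x = 10: f ≡ 0 at y ∈ {1}; g ≡ 0 at y ∈ ∅; common: ∅.
Collecting: common zeros = {(5, 2)}, so the count is 1.
Comparison with the Bézout bound: 1 ≤ 1 = deg(f)·deg(g), as expected for curves with no common component (the bound is attained).


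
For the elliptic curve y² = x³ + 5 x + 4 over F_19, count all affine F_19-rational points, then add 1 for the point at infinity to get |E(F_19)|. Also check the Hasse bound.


Affine points = {(0, 2), (0, 17), (8, 9), (8, 10), (10, 3), (10, 16), (12, 5), (12, 14), (13, 9), (13, 10), (14, 5), (14, 14), (16, 0), (17, 9), (17, 10), (18, 6), (18, 13)}; affine count = 17; |E(F_19)| = 18.

Discriminant check: Δ ∝ 4a³ + 27b² = 4·5³ + 27·4² = 4·125 + 27·16 ≡ 1 (mod 19). Nonzero ⇒ E is nonsingular.
For each x ∈ F_19, compute rhs = x³ + 5·x + 4 mod 19, then count y ∈ F_19 with y² ≡ rhs.
  x = 0: rhs = 4, matching y values: 2, 17 (2 points).
  x = 1: rhs = 10, matching y values: none (0 points).
  x = 2: rhs = 3, matching y values: none (0 points).
  x = 3: rhs = 8, matching y values: none (0 points).
  x = 4: rhs = 12, matching y values: none (0 points).
  x = 5: rhs = 2, matching y values: none (0 points).
  x = 6: rhs = 3, matching y values: none (0 points).
  x = 7: rhs = 2, matching y values: none (0 points).
  x = 8: rhs = 5, matching y values: 9, 10 (2 points).
  x = 9: rhs = 18, matching y values: none (0 points).
  x = 10: rhs = 9, matching y values: 3, 16 (2 points).
  x = 11: rhs = 3, matching y values: none (0 points).
  x = 12: rhs = 6, matching y values: 5, 14 (2 points).
  x = 13: rhs = 5, matching y values: 9, 10 (2 points).
  x = 14: rhs = 6, matching y values: 5, 14 (2 points).
  x = 15: rhs = 15, matching y values: none (0 points).
  x = 16: rhs = 0, matching y values: 0 (1 points).
  x = 17: rhs = 5, matching y values: 9, 10 (2 points).
  x = 18: rhs = 17, matching y values: 6, 13 (2 points).
Total affine count: 17.
Full point count |E(F_19)| = 17 + 1 = 18.
Hasse bound: |18 − (19+1)| = |-2| = 2 ≤ 2√19 ≈ 8.7178 ✓.


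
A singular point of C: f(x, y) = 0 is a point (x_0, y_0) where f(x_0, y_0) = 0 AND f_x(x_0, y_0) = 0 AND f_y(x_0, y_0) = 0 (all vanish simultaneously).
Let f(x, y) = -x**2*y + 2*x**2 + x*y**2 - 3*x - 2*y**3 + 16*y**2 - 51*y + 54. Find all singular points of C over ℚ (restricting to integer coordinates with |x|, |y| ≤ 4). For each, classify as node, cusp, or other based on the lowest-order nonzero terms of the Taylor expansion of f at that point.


Singular points: {(3, 3)}; classification: node.

Compute partial derivatives:
  f_x = -2*x*y + 4*x + y**2 - 3.
  f_y = -x**2 + 2*x*y - 6*y**2 + 32*y - 51.
Scan x_0 ∈ {−4, ..., 4}. For each x_0, f_y(x_0, y) is a polynomial in y; find its integer roots y ∈ {−4, ..., 4}, then test f_x and f at those candidates.
  x = -4: f_y(-4, y) = -6*y**2 + 24*y - 67; no integer root y with |y| ≤ 4.
  x = -3: f_y(-3, y) = -6*y**2 + 26*y - 60; no integer root y with |y| ≤ 4.
  x = -2: f_y(-2, y) = -6*y**2 + 28*y - 55; no integer root y with |y| ≤ 4.
  x = -1: f_y(-1, y) = -6*y**2 + 30*y - 52; no integer root y with |y| ≤ 4.
  x = 0: f_y(0, y) = -6*y**2 + 32*y - 51; no integer root y with |y| ≤ 4.
  x = 1: f_y(1, y) = -6*y**2 + 34*y - 52; no integer root y with |y| ≤ 4.
  x = 2: f_y(2, y) = -6*y**2 + 36*y - 55; no integer root y with |y| ≤ 4.
  x = 3: f_y(3, y) = -6*y**2 + 38*y - 60; vanishes at y ∈ {3}. (3, 3): f_x = 0, f = 0 — SINGULAR.
  x = 4: f_y(4, y) = -6*y**2 + 40*y - 67; no integer root y with |y| ≤ 4.
Only singular point on the grid: (3, 3).
Classify: substitute x = 3 + u, y = 3 + v and expand: f = -u**2*v - u**2 + u*v**2 - 2*v**3 + v**2.
No constant or linear terms (consistent with a singular point). Quadratic part: -u**2 + v**2. Cubic part: -u**2*v + u*v**2 - 2*v**3.
The quadratic part v**2 - u**2 = (v − u)(v + u) splits into two distinct linear factors, so there are two distinct tangent lines y − 3 = ±(x − 3) — this is a node (ordinary double point).
Classification: node.


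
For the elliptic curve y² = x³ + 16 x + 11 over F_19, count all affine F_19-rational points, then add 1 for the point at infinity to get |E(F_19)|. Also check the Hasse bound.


Affine points = {(0, 7), (0, 12), (1, 3), (1, 16), (4, 5), (4, 14), (5, 8), (5, 11), (6, 0), (8, 9), (8, 10), (11, 6), (11, 13), (15, 4), (15, 15), (17, 3), (17, 16)}; affine count = 17; |E(F_19)| = 18.

Discriminant check: Δ ∝ 4a³ + 27b² = 4·16³ + 27·11² = 4·4096 + 27·121 ≡ 5 (mod 19). Nonzero ⇒ E is nonsingular.
For each x ∈ F_19, compute rhs = x³ + 16·x + 11 mod 19, then count y ∈ F_19 with y² ≡ rhs.
  x = 0: rhs = 11, matching y values: 7, 12 (2 points).
  x = 1: rhs = 9, matching y values: 3, 16 (2 points).
  x = 2: rhs = 13, matching y values: none (0 points).
  x = 3: rhs = 10, matching y values: none (0 points).
  x = 4: rhs = 6, matching y values: 5, 14 (2 points).
  x = 5: rhs = 7, matching y values: 8, 11 (2 points).
  x = 6: rhs = 0, matching y values: 0 (1 points).
  x = 7: rhs = 10, matching y values: none (0 points).
  x = 8: rhs = 5, matching y values: 9, 10 (2 points).
  x = 9: rhs = 10, matching y values: none (0 points).
  x = 10: rhs = 12, matching y values: none (0 points).
  x = 11: rhs = 17, matching y values: 6, 13 (2 points).
  x = 12: rhs = 12, matching y values: none (0 points).
  x = 13: rhs = 3, matching y values: none (0 points).
  x = 14: rhs = 15, matching y values: none (0 points).
  x = 15: rhs = 16, matching y values: 4, 15 (2 points).
  x = 16: rhs = 12, matching y values: none (0 points).
  x = 17: rhs = 9, matching y values: 3, 16 (2 points).
  x = 18: rhs = 13, matching y values: none (0 points).
Total affine count: 17.
Full point count |E(F_19)| = 17 + 1 = 18.
Hasse bound: |18 − (19+1)| = |-2| = 2 ≤ 2√19 ≈ 8.7178 ✓.


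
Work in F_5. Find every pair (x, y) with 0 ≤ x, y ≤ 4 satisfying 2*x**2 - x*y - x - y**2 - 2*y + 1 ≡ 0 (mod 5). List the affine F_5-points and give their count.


Affine F_5-points: {(2, 2), (2, 4), (3, 1), (3, 4)}; count = 4.

For each of the 25 pairs (x, y) ∈ F_5², evaluate f(x, y) mod 5. Record the zeros.
  x = 0: [0↦1, 1↦3, 2↦3, 3↦1, 4↦2]  zeros at y ∈ ∅
  x = 1: [0↦2, 1↦3, 2↦2, 3↦4, 4↦4]  zeros at y ∈ ∅
  x = 2: [0↦2, 1↦2, 2↦0, 3↦1, 4↦0]  zeros at y ∈ {2, 4}
  x = 3: [0↦1, 1↦0, 2↦2, 3↦2, 4↦0]  zeros at y ∈ {1, 4}
  x = 4: [0↦4, 1↦2, 2↦3, 3↦2, 4↦4]  zeros at y ∈ ∅
Collecting zeros: affine points = {(2, 2), (2, 4), (3, 1), (3, 4)}.
Total count |C(F_5)_aff| = 4.


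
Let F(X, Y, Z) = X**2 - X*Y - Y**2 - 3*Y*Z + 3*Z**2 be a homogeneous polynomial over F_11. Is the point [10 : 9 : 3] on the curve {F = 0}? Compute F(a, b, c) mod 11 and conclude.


F(10,9,3) ≡ 7 (mod 11); P is NOT on the curve.

Evaluate F(10, 9, 3) term-by-term (mod 11).
  X**2 ↦ 1·100·1·1 = 100
  -X*Y ↦ -1·10·9·1 = -90
  -Y**2 ↦ -1·1·81·1 = -81
  -3*Y*Z ↦ -3·1·9·3 = -81
  3*Z**2 ↦ 3·1·1·9 = 27
Sum: F(10, 9, 3) = (100) + (-90) + (-81) + (-81) + (27) = -125.
Reducing mod 11: -125 ≡ 7 (mod 11).
Since F(a, b, c) ≡ 7 ≠ 0 (mod 11), P does NOT lie on the curve.


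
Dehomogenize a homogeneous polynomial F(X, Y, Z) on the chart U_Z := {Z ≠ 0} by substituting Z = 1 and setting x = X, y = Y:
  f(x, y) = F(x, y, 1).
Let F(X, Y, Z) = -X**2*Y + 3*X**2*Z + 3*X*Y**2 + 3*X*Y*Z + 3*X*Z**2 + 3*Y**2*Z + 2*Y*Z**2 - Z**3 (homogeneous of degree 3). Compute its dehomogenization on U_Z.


f(x, y) = -x**2*y + 3*x**2 + 3*x*y**2 + 3*x*y + 3*x + 3*y**2 + 2*y - 1

On U_Z we set Z = 1. Each monomial c·X^i·Y^j·Z^k in F becomes c·x^i·y^j·1^k = c·x^i·y^j.
Substituting Z = 1: F(X, Y, 1) = -x**2*y + 3*x**2 + 3*x*y**2 + 3*x*y + 3*x + 3*y**2 + 2*y - 1.
Note: deg(f) ≤ deg(F) = 3; strict inequality happens when F is divisible by Z (lost terms).


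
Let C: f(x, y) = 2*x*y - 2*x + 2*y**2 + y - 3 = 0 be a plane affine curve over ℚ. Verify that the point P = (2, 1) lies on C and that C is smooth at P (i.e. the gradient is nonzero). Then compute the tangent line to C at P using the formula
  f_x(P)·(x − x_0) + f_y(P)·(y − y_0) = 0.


Tangent line at P: 9*y - 9 = 0.

Step 1: f(2, 1) = 0, so P lies on C.
Step 2: partial derivatives
  f_x(x, y) = 2*y - 2, f_y(x, y) = 2*x + 4*y + 1.
  f_x(P) = 0, f_y(P) = 9 (gradient nonzero, so P is smooth).
Step 3: tangent line at P: 0·(x − 2) + 9·(y − 1) = 0.
Expanding: 9*y - 9 = 0.


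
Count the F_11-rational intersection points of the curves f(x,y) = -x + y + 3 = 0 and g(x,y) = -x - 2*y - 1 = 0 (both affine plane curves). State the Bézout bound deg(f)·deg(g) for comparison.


Common zeros: {(9, 6)}; count = 1; Bézout bound = 1.

deg(f) = 1, deg(g) = 1, so Bézout bound = 1.
Scan x ∈ F_11. For each x, list the y ∈ F_11 with f(x, y) ≡ 0 and those with g(x, y) ≡ 0 (mod 11); the common zeros in that column are the intersection.
  x = 0: f ≡ 0 at y ∈ {8}; g ≡ 0 at y ∈ {5}; common: ∅.
  x = 1: f ≡ 0 at y ∈ {9}; g ≡ 0 at y ∈ {10}; common: ∅.
  x = 2: f ≡ 0 at y ∈ {10}; g ≡ 0 at y ∈ {4}; common: ∅.
  x = 3: f ≡ 0 at y ∈ {0}; g ≡ 0 at y ∈ {9}; common: ∅.
  x = 4: f ≡ 0 at y ∈ {1}; g ≡ 0 at y ∈ {3}; common: ∅.
  x = 5: f ≡ 0 at y ∈ {2}; g ≡ 0 at y ∈ {8}; common: ∅.
  x = 6: f ≡ 0 at y ∈ {3}; g ≡ 0 at y ∈ {2}; common: ∅.
  x = 7: f ≡ 0 at y ∈ {4}; g ≡ 0 at y ∈ {7}; common: ∅.
  x = 8: f ≡ 0 at y ∈ {5}; g ≡ 0 at y ∈ {1}; common: ∅.
  x = 9: f ≡ 0 at y ∈ {6}; g ≡ 0 at y ∈ {6}; common: {6}.
  x = 10: f ≡ 0 at y ∈ {7}; g ≡ 0 at y ∈ {0}; common: ∅.
Collecting: common zeros = {(9, 6)}, so the count is 1.
Comparison with the Bézout bound: 1 ≤ 1 = deg(f)·deg(g), as expected for curves with no common component (the bound is attained).


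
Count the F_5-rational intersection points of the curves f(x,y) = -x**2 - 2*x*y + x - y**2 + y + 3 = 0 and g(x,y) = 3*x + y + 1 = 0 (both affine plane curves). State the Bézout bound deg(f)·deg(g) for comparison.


Common zeros: ∅; count = 0; Bézout bound = 2.

deg(f) = 2, deg(g) = 1, so Bézout bound = 2.
Scan x ∈ F_5. For each x, list the y ∈ F_5 with f(x, y) ≡ 0 and those with g(x, y) ≡ 0 (mod 5); the common zeros in that column are the intersection.
  x = 0: f ≡ 0 at y ∈ ∅; g ≡ 0 at y ∈ {4}; common: ∅.
  x = 1: f ≡ 0 at y ∈ ∅; g ≡ 0 at y ∈ {1}; common: ∅.
  x = 2: f ≡ 0 at y ∈ ∅; g ≡ 0 at y ∈ {3}; common: ∅.
  x = 3: f ≡ 0 at y ∈ ∅; g ≡ 0 at y ∈ {0}; common: ∅.
  x = 4: f ≡ 0 at y ∈ ∅; g ≡ 0 at y ∈ {2}; common: ∅.
Collecting: common zeros = ∅, so the count is 0.
Comparison with the Bézout bound: 0 ≤ 2 = deg(f)·deg(g), as expected for curves with no common component (the affine F_5-count falls short of the bound because intersections may lie at infinity, over extension fields, or carry multiplicity).


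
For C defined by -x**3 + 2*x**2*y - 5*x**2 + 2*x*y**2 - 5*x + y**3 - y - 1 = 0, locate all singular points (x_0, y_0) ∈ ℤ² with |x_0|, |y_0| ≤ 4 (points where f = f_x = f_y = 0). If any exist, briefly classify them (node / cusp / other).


Singular points: {(-1, 1)}; classification: cusp.

Compute partial derivatives:
  f_x = -3*x**2 + 4*x*y - 10*x + 2*y**2 - 5.
  f_y = 2*x**2 + 4*x*y + 3*y**2 - 1.
Scan x_0 ∈ {−4, ..., 4}. For each x_0, f_y(x_0, y) is a polynomial in y; find its integer roots y ∈ {−4, ..., 4}, then test f_x and f at those candidates.
  x = -4: f_y(-4, y) = 3*y**2 - 16*y + 31; no integer root y with |y| ≤ 4.
  x = -3: f_y(-3, y) = 3*y**2 - 12*y + 17; no integer root y with |y| ≤ 4.
  x = -2: f_y(-2, y) = 3*y**2 - 8*y + 7; no integer root y with |y| ≤ 4.
  x = -1: f_y(-1, y) = 3*y**2 - 4*y + 1; vanishes at y ∈ {1}. (-1, 1): f_x = 0, f = 0 — SINGULAR.
  x = 0: f_y(0, y) = 3*y**2 - 1; no integer root y with |y| ≤ 4.
  x = 1: f_y(1, y) = 3*y**2 + 4*y + 1; vanishes at y ∈ {-1}. (1, -1): f_x = -20 ≠ 0.
  x = 2: f_y(2, y) = 3*y**2 + 8*y + 7; no integer root y with |y| ≤ 4.
  x = 3: f_y(3, y) = 3*y**2 + 12*y + 17; no integer root y with |y| ≤ 4.
  x = 4: f_y(4, y) = 3*y**2 + 16*y + 31; no integer root y with |y| ≤ 4.
Only singular point on the grid: (-1, 1).
Classify: substitute x = -1 + u, y = 1 + v and expand: f = -u**3 + 2*u**2*v + 2*u*v**2 + v**3 + v**2.
No constant or linear terms (consistent with a singular point). Quadratic part: v**2. Cubic part: -u**3 + 2*u**2*v + 2*u*v**2 + v**3.
The quadratic part v**2 is a perfect square, so there is a single (double) tangent line v = 0, i.e. y = 1. Restricting the cubic part to that line (v = 0) leaves -u**3 ≠ 0, so f is not divisible by v and the branch is v² ≈ u**3 to lowest order — this is a cusp.
Classification: cusp.


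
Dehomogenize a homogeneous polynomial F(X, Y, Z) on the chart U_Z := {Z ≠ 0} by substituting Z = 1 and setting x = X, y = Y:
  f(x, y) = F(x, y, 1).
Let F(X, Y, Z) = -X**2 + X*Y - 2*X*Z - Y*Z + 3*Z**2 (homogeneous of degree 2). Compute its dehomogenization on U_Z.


f(x, y) = -x**2 + x*y - 2*x - y + 3

On U_Z we set Z = 1. Each monomial c·X^i·Y^j·Z^k in F becomes c·x^i·y^j·1^k = c·x^i·y^j.
Substituting Z = 1: F(X, Y, 1) = -x**2 + x*y - 2*x - y + 3.
Note: deg(f) ≤ deg(F) = 2; strict inequality happens when F is divisible by Z (lost terms).


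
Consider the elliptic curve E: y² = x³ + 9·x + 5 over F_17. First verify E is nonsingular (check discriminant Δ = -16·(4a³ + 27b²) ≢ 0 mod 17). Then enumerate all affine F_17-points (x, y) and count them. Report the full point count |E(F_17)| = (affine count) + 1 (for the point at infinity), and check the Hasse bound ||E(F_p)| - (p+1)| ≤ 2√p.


Affine points = {(1, 7), (1, 10), (3, 5), (3, 12), (9, 4), (9, 13), (14, 6), (14, 11), (15, 8), (15, 9)}; affine count = 10; |E(F_17)| = 11.

Discriminant check: Δ ∝ 4a³ + 27b² = 4·9³ + 27·5² = 4·729 + 27·25 ≡ 4 (mod 17). Nonzero ⇒ E is nonsingular.
For each x ∈ F_17, compute rhs = x³ + 9·x + 5 mod 17, then count y ∈ F_17 with y² ≡ rhs.
  x = 0: rhs = 5, matching y values: none (0 points).
  x = 1: rhs = 15, matching y values: 7, 10 (2 points).
  x = 2: rhs = 14, matching y values: none (0 points).
  x = 3: rhs = 8, matching y values: 5, 12 (2 points).
  x = 4: rhs = 3, matching y values: none (0 points).
  x = 5: rhs = 5, matching y values: none (0 points).
  x = 6: rhs = 3, matching y values: none (0 points).
  x = 7: rhs = 3, matching y values: none (0 points).
  x = 8: rhs = 11, matching y values: none (0 points).
  x = 9: rhs = 16, matching y values: 4, 13 (2 points).
  x = 10: rhs = 7, matching y values: none (0 points).
  x = 11: rhs = 7, matching y values: none (0 points).
  x = 12: rhs = 5, matching y values: none (0 points).
  x = 13: rhs = 7, matching y values: none (0 points).
  x = 14: rhs = 2, matching y values: 6, 11 (2 points).
  x = 15: rhs = 13, matching y values: 8, 9 (2 points).
  x = 16: rhs = 12, matching y values: none (0 points).
Total affine count: 10.
Full point count |E(F_17)| = 10 + 1 = 11.
Hasse bound: |11 − (17+1)| = |-7| = 7 ≤ 2√17 ≈ 8.2462 ✓.


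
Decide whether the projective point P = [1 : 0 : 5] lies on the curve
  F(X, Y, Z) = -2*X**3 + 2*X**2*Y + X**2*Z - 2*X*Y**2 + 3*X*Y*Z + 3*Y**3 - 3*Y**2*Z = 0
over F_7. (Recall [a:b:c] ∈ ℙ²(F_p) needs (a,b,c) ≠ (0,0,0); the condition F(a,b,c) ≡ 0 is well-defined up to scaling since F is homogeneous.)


F(1,0,5) ≡ 3 (mod 7); P is NOT on the curve.

Evaluate F(1, 0, 5) term-by-term (mod 7).
  -2*X**3 ↦ -2·1·1·1 = -2
  2*X**2*Y ↦ 2·1·0·1 = 0
  X**2*Z ↦ 1·1·1·5 = 5
  -2*X*Y**2 ↦ -2·1·0·1 = 0
  3*X*Y*Z ↦ 3·1·0·5 = 0
  3*Y**3 ↦ 3·1·0·1 = 0
  -3*Y**2*Z ↦ -3·1·0·5 = 0
Sum: F(1, 0, 5) = (-2) + (0) + (5) + (0) + (0) + (0) + (0) = 3.
Reducing mod 7: 3 ≡ 3 (mod 7).
Since F(a, b, c) ≡ 3 ≠ 0 (mod 7), P does NOT lie on the curve.


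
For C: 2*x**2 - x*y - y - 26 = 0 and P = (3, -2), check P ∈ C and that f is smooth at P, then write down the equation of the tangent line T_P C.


Tangent line at P: 14*x - 4*y - 50 = 0.

Step 1: f(3, -2) = 0, so P lies on C.
Step 2: partial derivatives
  f_x(x, y) = 4*x - y, f_y(x, y) = -x - 1.
  f_x(P) = 14, f_y(P) = -4 (gradient nonzero, so P is smooth).
Step 3: tangent line at P: 14·(x − 3) + -4·(y − -2) = 0.
Expanding: 14*x - 4*y - 50 = 0.


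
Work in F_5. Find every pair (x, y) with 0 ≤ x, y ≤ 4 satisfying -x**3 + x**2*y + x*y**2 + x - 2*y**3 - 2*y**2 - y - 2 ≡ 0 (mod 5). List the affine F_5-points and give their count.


Affine F_5-points: {(1, 1), (1, 3), (4, 2)}; count = 3.

For each of the 25 pairs (x, y) ∈ F_5², evaluate f(x, y) mod 5. Record the zeros.
  x = 0: [0↦3, 1↦3, 2↦2, 3↦3, 4↦4]  zeros at y ∈ ∅
  x = 1: [0↦3, 1↦0, 2↦3, 3↦0, 4↦4]  zeros at y ∈ {1, 3}
  x = 2: [0↦2, 1↦3, 2↦2, 3↦2, 4↦1]  zeros at y ∈ ∅
  x = 3: [0↦4, 1↦1, 2↦3, 3↦3, 4↦4]  zeros at y ∈ ∅
  x = 4: [0↦3, 1↦3, 2↦0, 3↦2, 4↦2]  zeros at y ∈ {2}
Collecting zeros: affine points = {(1, 1), (1, 3), (4, 2)}.
Total count |C(F_5)_aff| = 3.


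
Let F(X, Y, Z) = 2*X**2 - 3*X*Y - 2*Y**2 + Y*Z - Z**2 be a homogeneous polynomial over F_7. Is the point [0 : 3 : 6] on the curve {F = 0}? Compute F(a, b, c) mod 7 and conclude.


F(0,3,6) ≡ 6 (mod 7); P is NOT on the curve.

Evaluate F(0, 3, 6) term-by-term (mod 7).
  2*X**2 ↦ 2·0·1·1 = 0
  -3*X*Y ↦ -3·0·3·1 = 0
  -2*Y**2 ↦ -2·1·9·1 = -18
  Y*Z ↦ 1·1·3·6 = 18
  -Z**2 ↦ -1·1·1·36 = -36
Sum: F(0, 3, 6) = (0) + (0) + (-18) + (18) + (-36) = -36.
Reducing mod 7: -36 ≡ 6 (mod 7).
Since F(a, b, c) ≡ 6 ≠ 0 (mod 7), P does NOT lie on the curve.


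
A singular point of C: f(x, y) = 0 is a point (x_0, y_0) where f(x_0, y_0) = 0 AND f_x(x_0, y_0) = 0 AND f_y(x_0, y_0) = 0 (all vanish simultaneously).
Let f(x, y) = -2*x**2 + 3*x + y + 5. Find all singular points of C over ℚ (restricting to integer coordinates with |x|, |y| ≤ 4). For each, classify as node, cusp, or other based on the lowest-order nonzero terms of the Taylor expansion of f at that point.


No singular points in the scanned grid; C is smooth there.

Compute partial derivatives:
  f_x = 3 - 4*x.
  f_y = 1.
f_y = 1 is a nonzero constant, so f_y never vanishes: no point (x, y) can satisfy f = f_x = f_y = 0. In particular no (x, y) ∈ {−4, ..., 4}² is singular; the curve is smooth.


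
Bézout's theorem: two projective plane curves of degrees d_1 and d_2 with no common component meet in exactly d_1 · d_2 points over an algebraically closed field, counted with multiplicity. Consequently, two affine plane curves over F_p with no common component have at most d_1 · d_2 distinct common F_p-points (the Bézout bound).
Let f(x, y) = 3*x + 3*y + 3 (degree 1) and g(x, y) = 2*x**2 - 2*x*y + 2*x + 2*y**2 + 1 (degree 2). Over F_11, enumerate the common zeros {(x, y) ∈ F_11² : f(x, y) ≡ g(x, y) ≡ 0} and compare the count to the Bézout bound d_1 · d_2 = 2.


Common zeros: {(8, 2), (9, 1)}; count = 2; Bézout bound = 2.

deg(f) = 1, deg(g) = 2, so Bézout bound = 2.
Scan x ∈ F_11. For each x, list the y ∈ F_11 with f(x, y) ≡ 0 and those with g(x, y) ≡ 0 (mod 11); the common zeros in that column are the intersection.
  x = 0: f ≡ 0 at y ∈ {10}; g ≡ 0 at y ∈ {4, 7}; common: ∅.
  x = 1: f ≡ 0 at y ∈ {9}; g ≡ 0 at y ∈ ∅; common: ∅.
  x = 2: f ≡ 0 at y ∈ {8}; g ≡ 0 at y ∈ {1}; common: ∅.
  x = 3: f ≡ 0 at y ∈ {7}; g ≡ 0 at y ∈ {4, 10}; common: ∅.
  x = 4: f ≡ 0 at y ∈ {6}; g ≡ 0 at y ∈ {2}; common: ∅.
  x = 5: f ≡ 0 at y ∈ {5}; g ≡ 0 at y ∈ ∅; common: ∅.
  x = 6: f ≡ 0 at y ∈ {4}; g ≡ 0 at y ∈ {7, 10}; common: ∅.
  x = 7: f ≡ 0 at y ∈ {3}; g ≡ 0 at y ∈ ∅; common: ∅.
  x = 8: f ≡ 0 at y ∈ {2}; g ≡ 0 at y ∈ {2, 6}; common: {2}.
  x = 9: f ≡ 0 at y ∈ {1}; g ≡ 0 at y ∈ {1, 8}; common: {1}.
  x = 10: f ≡ 0 at y ∈ {0}; g ≡ 0 at y ∈ ∅; common: ∅.
Collecting: common zeros = {(8, 2), (9, 1)}, so the count is 2.
Comparison with the Bézout bound: 2 ≤ 2 = deg(f)·deg(g), as expected for curves with no common component (the bound is attained).


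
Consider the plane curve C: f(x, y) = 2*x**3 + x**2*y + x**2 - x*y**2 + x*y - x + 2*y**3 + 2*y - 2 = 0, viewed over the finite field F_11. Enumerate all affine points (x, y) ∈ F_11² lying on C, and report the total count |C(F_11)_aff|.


Affine F_11-points: {(0, 9), (1, 0), (2, 7), (4, 10), (5, 1), (6, 8), (7, 0), (7, 3), (7, 6), (8, 0), (8, 2), (9, 5), (10, 2)}; count = 13.

For each of the 121 pairs (x, y) ∈ F_11², evaluate f(x, y) mod 11. Record the zeros.
  x = 0: [0↦9, 1↦2, 2↦7, 3↦3, 4↦2, 5↦5, 6↦2, 7↦5, 8↦4, 9↦0, 10↦5]  zeros at y ∈ {9}
  x = 1: [0↦0, 1↦5, 2↦9, 3↦2, 4↦7, 5↦3, 6↦2, 7↦5, 8↦2, 9↦5, 10↦4]  zeros at y ∈ {0}
  x = 2: [0↦5, 1↦2, 2↦7, 3↦10, 4↦1, 5↦3, 6↦6, 7↦0, 8↦8, 9↦9, 10↦4]  zeros at y ∈ {7}
  x = 3: [0↦3, 1↦5, 2↦2, 3↦6, 4↦7, 5↦6, 6↦4, 7↦2, 8↦1, 9↦2, 10↦6]  zeros at y ∈ ∅
  x = 4: [0↦6, 1↦4, 2↦6, 3↦2, 4↦4, 5↦2, 6↦8, 7↦1, 8↦4, 9↦7, 10↦0]  zeros at y ∈ {10}
  x = 5: [0↦4, 1↦0, 2↦9, 3↦10, 4↦4, 5↦3, 6↦8, 7↦9, 8↦7, 9↦3, 10↦9]  zeros at y ∈ {1}
  x = 6: [0↦9, 1↦5, 2↦1, 3↦9, 4↦8, 5↦10, 6↦5, 7↦5, 8↦0, 9↦2, 10↦1]  zeros at y ∈ {8}
  x = 7: [0↦0, 1↦9, 2↦5, 3↦0, 4↦6, 5↦2, 6↦0, 7↦1, 8↦6, 9↦5, 10↦10]  zeros at y ∈ {0, 3, 6}
  x = 8: [0↦0, 1↦2, 2↦0, 3↦6, 4↦10, 5↦2, 6↦5, 7↦9, 8↦4, 9↦2, 10↦4]  zeros at y ∈ {0, 2}
  x = 9: [0↦10, 1↦7, 2↦9, 3↦6, 4↦10, 5↦0, 6↦10, 7↦8, 8↦6, 9↦5, 10↦6]  zeros at y ∈ {5}
  x = 10: [0↦9, 1↦3, 2↦0, 3↦1, 4↦7, 5↦8, 6↦5, 7↦10, 8↦2, 9↦4, 10↦6]  zeros at y ∈ {2}
Collecting zeros: affine points = {(0, 9), (1, 0), (2, 7), (4, 10), (5, 1), (6, 8), (7, 0), (7, 3), (7, 6), (8, 0), (8, 2), (9, 5), (10, 2)}.
Total count |C(F_11)_aff| = 13.


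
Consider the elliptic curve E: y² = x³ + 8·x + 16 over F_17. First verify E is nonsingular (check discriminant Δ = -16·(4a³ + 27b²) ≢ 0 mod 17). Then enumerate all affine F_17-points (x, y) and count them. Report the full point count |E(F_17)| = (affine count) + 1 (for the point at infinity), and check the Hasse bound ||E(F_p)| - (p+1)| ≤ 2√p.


Affine points = {(0, 4), (0, 13), (1, 5), (1, 12), (3, 4), (3, 13), (6, 5), (6, 12), (9, 1), (9, 16), (10, 5), (10, 12), (12, 2), (12, 15), (14, 4), (14, 13), (15, 3), (15, 14)}; affine count = 18; |E(F_17)| = 19.

Discriminant check: Δ ∝ 4a³ + 27b² = 4·8³ + 27·16² = 4·512 + 27·256 ≡ 1 (mod 17). Nonzero ⇒ E is nonsingular.
For each x ∈ F_17, compute rhs = x³ + 8·x + 16 mod 17, then count y ∈ F_17 with y² ≡ rhs.
  x = 0: rhs = 16, matching y values: 4, 13 (2 points).
  x = 1: rhs = 8, matching y values: 5, 12 (2 points).
  x = 2: rhs = 6, matching y values: none (0 points).
  x = 3: rhs = 16, matching y values: 4, 13 (2 points).
  x = 4: rhs = 10, matching y values: none (0 points).
  x = 5: rhs = 11, matching y values: none (0 points).
  x = 6: rhs = 8, matching y values: 5, 12 (2 points).
  x = 7: rhs = 7, matching y values: none (0 points).
  x = 8: rhs = 14, matching y values: none (0 points).
  x = 9: rhs = 1, matching y values: 1, 16 (2 points).
  x = 10: rhs = 8, matching y values: 5, 12 (2 points).
  x = 11: rhs = 7, matching y values: none (0 points).
  x = 12: rhs = 4, matching y values: 2, 15 (2 points).
  x = 13: rhs = 5, matching y values: none (0 points).
  x = 14: rhs = 16, matching y values: 4, 13 (2 points).
  x = 15: rhs = 9, matching y values: 3, 14 (2 points).
  x = 16: rhs = 7, matching y values: none (0 points).
Total affine count: 18.
Full point count |E(F_17)| = 18 + 1 = 19.
Hasse bound: |19 − (17+1)| = |1| = 1 ≤ 2√17 ≈ 8.2462 ✓.


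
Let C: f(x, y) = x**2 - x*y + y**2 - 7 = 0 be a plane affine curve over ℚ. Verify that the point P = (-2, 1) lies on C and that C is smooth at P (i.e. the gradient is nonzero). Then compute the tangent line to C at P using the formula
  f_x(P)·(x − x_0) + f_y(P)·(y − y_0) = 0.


Tangent line at P: -5*x + 4*y - 14 = 0.

Step 1: f(-2, 1) = 0, so P lies on C.
Step 2: partial derivatives
  f_x(x, y) = 2*x - y, f_y(x, y) = -x + 2*y.
  f_x(P) = -5, f_y(P) = 4 (gradient nonzero, so P is smooth).
Step 3: tangent line at P: -5·(x − -2) + 4·(y − 1) = 0.
Expanding: -5*x + 4*y - 14 = 0.


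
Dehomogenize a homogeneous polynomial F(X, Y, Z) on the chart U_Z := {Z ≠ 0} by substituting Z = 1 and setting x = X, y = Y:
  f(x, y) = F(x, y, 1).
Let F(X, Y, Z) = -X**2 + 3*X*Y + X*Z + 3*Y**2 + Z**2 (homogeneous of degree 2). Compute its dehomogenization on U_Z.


f(x, y) = -x**2 + 3*x*y + x + 3*y**2 + 1

On U_Z we set Z = 1. Each monomial c·X^i·Y^j·Z^k in F becomes c·x^i·y^j·1^k = c·x^i·y^j.
Substituting Z = 1: F(X, Y, 1) = -x**2 + 3*x*y + x + 3*y**2 + 1.
Note: deg(f) ≤ deg(F) = 2; strict inequality happens when F is divisible by Z (lost terms).


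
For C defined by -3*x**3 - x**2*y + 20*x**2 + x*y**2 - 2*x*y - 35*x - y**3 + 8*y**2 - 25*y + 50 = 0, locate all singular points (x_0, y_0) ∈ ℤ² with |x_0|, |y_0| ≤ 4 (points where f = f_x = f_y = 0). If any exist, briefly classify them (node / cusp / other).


Singular points: {(2, 3)}; classification: node.

Compute partial derivatives:
  f_x = -9*x**2 - 2*x*y + 40*x + y**2 - 2*y - 35.
  f_y = -x**2 + 2*x*y - 2*x - 3*y**2 + 16*y - 25.
Scan x_0 ∈ {−4, ..., 4}. For each x_0, f_y(x_0, y) is a polynomial in y; find its integer roots y ∈ {−4, ..., 4}, then test f_x and f at those candidates.
  x = -4: f_y(-4, y) = -3*y**2 + 8*y - 33; no integer root y with |y| ≤ 4.
  x = -3: f_y(-3, y) = -3*y**2 + 10*y - 28; no integer root y with |y| ≤ 4.
  x = -2: f_y(-2, y) = -3*y**2 + 12*y - 25; no integer root y with |y| ≤ 4.
  x = -1: f_y(-1, y) = -3*y**2 + 14*y - 24; no integer root y with |y| ≤ 4.
  x = 0: f_y(0, y) = -3*y**2 + 16*y - 25; no integer root y with |y| ≤ 4.
  x = 1: f_y(1, y) = -3*y**2 + 18*y - 28; no integer root y with |y| ≤ 4.
  x = 2: f_y(2, y) = -3*y**2 + 20*y - 33; vanishes at y ∈ {3}. (2, 3): f_x = 0, f = 0 — SINGULAR.
  x = 3: f_y(3, y) = -3*y**2 + 22*y - 40; vanishes at y ∈ {4}. (3, 4): f_x = -12 ≠ 0.
  x = 4: f_y(4, y) = -3*y**2 + 24*y - 49; no integer root y with |y| ≤ 4.
Only singular point on the grid: (2, 3).
Classify: substitute x = 2 + u, y = 3 + v and expand: f = -3*u**3 - u**2*v - u**2 + u*v**2 - v**3 + v**2.
No constant or linear terms (consistent with a singular point). Quadratic part: -u**2 + v**2. Cubic part: -3*u**3 - u**2*v + u*v**2 - v**3.
The quadratic part v**2 - u**2 = (v − u)(v + u) splits into two distinct linear factors, so there are two distinct tangent lines y − 3 = ±(x − 2) — this is a node (ordinary double point).
Classification: node.


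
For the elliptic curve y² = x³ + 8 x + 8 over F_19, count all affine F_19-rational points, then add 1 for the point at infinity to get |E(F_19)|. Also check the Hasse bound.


Affine points = {(1, 6), (1, 13), (4, 3), (4, 16), (6, 5), (6, 14), (9, 7), (9, 12), (10, 9), (10, 10), (15, 8), (15, 11)}; affine count = 12; |E(F_19)| = 13.

Discriminant check: Δ ∝ 4a³ + 27b² = 4·8³ + 27·8² = 4·512 + 27·64 ≡ 14 (mod 19). Nonzero ⇒ E is nonsingular.
For each x ∈ F_19, compute rhs = x³ + 8·x + 8 mod 19, then count y ∈ F_19 with y² ≡ rhs.
  x = 0: rhs = 8, matching y values: none (0 points).
  x = 1: rhs = 17, matching y values: 6, 13 (2 points).
  x = 2: rhs = 13, matching y values: none (0 points).
  x = 3: rhs = 2, matching y values: none (0 points).
  x = 4: rhs = 9, matching y values: 3, 16 (2 points).
  x = 5: rhs = 2, matching y values: none (0 points).
  x = 6: rhs = 6, matching y values: 5, 14 (2 points).
  x = 7: rhs = 8, matching y values: none (0 points).
  x = 8: rhs = 14, matching y values: none (0 points).
  x = 9: rhs = 11, matching y values: 7, 12 (2 points).
  x = 10: rhs = 5, matching y values: 9, 10 (2 points).
  x = 11: rhs = 2, matching y values: none (0 points).
  x = 12: rhs = 8, matching y values: none (0 points).
  x = 13: rhs = 10, matching y values: none (0 points).
  x = 14: rhs = 14, matching y values: none (0 points).
  x = 15: rhs = 7, matching y values: 8, 11 (2 points).
  x = 16: rhs = 14, matching y values: none (0 points).
  x = 17: rhs = 3, matching y values: none (0 points).
  x = 18: rhs = 18, matching y values: none (0 points).
Total affine count: 12.
Full point count |E(F_19)| = 12 + 1 = 13.
Hasse bound: |13 − (19+1)| = |-7| = 7 ≤ 2√19 ≈ 8.7178 ✓.


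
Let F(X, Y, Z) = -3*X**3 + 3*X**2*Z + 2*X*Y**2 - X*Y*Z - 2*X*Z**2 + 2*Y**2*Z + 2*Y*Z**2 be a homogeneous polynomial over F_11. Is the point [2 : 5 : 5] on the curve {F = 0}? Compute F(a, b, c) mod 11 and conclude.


F(2,5,5) ≡ 2 (mod 11); P is NOT on the curve.

Evaluate F(2, 5, 5) term-by-term (mod 11).
  -3*X**3 ↦ -3·8·1·1 = -24
  3*X**2*Z ↦ 3·4·1·5 = 60
  2*X*Y**2 ↦ 2·2·25·1 = 100
  -X*Y*Z ↦ -1·2·5·5 = -50
  -2*X*Z**2 ↦ -2·2·1·25 = -100
  2*Y**2*Z ↦ 2·1·25·5 = 250
  2*Y*Z**2 ↦ 2·1·5·25 = 250
Sum: F(2, 5, 5) = (-24) + (60) + (100) + (-50) + (-100) + (250) + (250) = 486.
Reducing mod 11: 486 ≡ 2 (mod 11).
Since F(a, b, c) ≡ 2 ≠ 0 (mod 11), P does NOT lie on the curve.


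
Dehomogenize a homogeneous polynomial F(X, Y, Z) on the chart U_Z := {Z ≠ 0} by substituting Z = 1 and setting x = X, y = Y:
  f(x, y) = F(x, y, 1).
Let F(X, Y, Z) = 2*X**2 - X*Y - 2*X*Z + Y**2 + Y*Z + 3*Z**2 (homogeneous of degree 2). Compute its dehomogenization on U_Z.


f(x, y) = 2*x**2 - x*y - 2*x + y**2 + y + 3

On U_Z we set Z = 1. Each monomial c·X^i·Y^j·Z^k in F becomes c·x^i·y^j·1^k = c·x^i·y^j.
Substituting Z = 1: F(X, Y, 1) = 2*x**2 - x*y - 2*x + y**2 + y + 3.
Note: deg(f) ≤ deg(F) = 2; strict inequality happens when F is divisible by Z (lost terms).


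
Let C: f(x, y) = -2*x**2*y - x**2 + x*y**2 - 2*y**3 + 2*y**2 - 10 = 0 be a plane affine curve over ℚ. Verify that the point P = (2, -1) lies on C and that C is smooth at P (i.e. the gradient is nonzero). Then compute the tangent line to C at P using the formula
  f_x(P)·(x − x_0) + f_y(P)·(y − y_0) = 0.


Tangent line at P: 5*x - 22*y - 32 = 0.

Step 1: f(2, -1) = 0, so P lies on C.
Step 2: partial derivatives
  f_x(x, y) = -4*x*y - 2*x + y**2, f_y(x, y) = -2*x**2 + 2*x*y - 6*y**2 + 4*y.
  f_x(P) = 5, f_y(P) = -22 (gradient nonzero, so P is smooth).
Step 3: tangent line at P: 5·(x − 2) + -22·(y − -1) = 0.
Expanding: 5*x - 22*y - 32 = 0.


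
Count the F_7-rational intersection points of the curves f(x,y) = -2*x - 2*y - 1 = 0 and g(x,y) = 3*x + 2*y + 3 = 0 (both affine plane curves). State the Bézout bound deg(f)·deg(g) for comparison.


Common zeros: {(5, 5)}; count = 1; Bézout bound = 1.

deg(f) = 1, deg(g) = 1, so Bézout bound = 1.
Scan x ∈ F_7. For each x, list the y ∈ F_7 with f(x, y) ≡ 0 and those with g(x, y) ≡ 0 (mod 7); the common zeros in that column are the intersection.
  x = 0: f ≡ 0 at y ∈ {3}; g ≡ 0 at y ∈ {2}; common: ∅.
  x = 1: f ≡ 0 at y ∈ {2}; g ≡ 0 at y ∈ {4}; common: ∅.
  x = 2: f ≡ 0 at y ∈ {1}; g ≡ 0 at y ∈ {6}; common: ∅.
  x = 3: f ≡ 0 at y ∈ {0}; g ≡ 0 at y ∈ {1}; common: ∅.
  x = 4: f ≡ 0 at y ∈ {6}; g ≡ 0 at y ∈ {3}; common: ∅.
  x = 5: f ≡ 0 at y ∈ {5}; g ≡ 0 at y ∈ {5}; common: {5}.
  x = 6: f ≡ 0 at y ∈ {4}; g ≡ 0 at y ∈ {0}; common: ∅.
Collecting: common zeros = {(5, 5)}, so the count is 1.
Comparison with the Bézout bound: 1 ≤ 1 = deg(f)·deg(g), as expected for curves with no common component (the bound is attained).


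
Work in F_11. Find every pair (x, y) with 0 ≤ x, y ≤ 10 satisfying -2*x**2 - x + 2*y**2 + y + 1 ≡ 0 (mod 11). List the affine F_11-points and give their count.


Affine F_11-points: {(0, 2), (0, 3), (5, 2), (5, 3), (6, 0), (6, 5), (8, 1), (8, 4), (10, 0), (10, 5)}; count = 10.

For each of the 121 pairs (x, y) ∈ F_11², evaluate f(x, y) mod 11. Record the zeros.
  x = 0: [0↦1, 1↦4, 2↦0, 3↦0, 4↦4, 5↦1, 6↦2, 7↦7, 8↦5, 9↦7, 10↦2]  zeros at y ∈ {2, 3}
  x = 1: [0↦9, 1↦1, 2↦8, 3↦8, 4↦1, 5↦9, 6↦10, 7↦4, 8↦2, 9↦4, 10↦10]  zeros at y ∈ ∅
  x = 2: [0↦2, 1↦5, 2↦1, 3↦1, 4↦5, 5↦2, 6↦3, 7↦8, 8↦6, 9↦8, 10↦3]  zeros at y ∈ ∅
  x = 3: [0↦2, 1↦5, 2↦1, 3↦1, 4↦5, 5↦2, 6↦3, 7↦8, 8↦6, 9↦8, 10↦3]  zeros at y ∈ ∅
  x = 4: [0↦9, 1↦1, 2↦8, 3↦8, 4↦1, 5↦9, 6↦10, 7↦4, 8↦2, 9↦4, 10↦10]  zeros at y ∈ ∅
  x = 5: [0↦1, 1↦4, 2↦0, 3↦0, 4↦4, 5↦1, 6↦2, 7↦7, 8↦5, 9↦7, 10↦2]  zeros at y ∈ {2, 3}
  x = 6: [0↦0, 1↦3, 2↦10, 3↦10, 4↦3, 5↦0, 6↦1, 7↦6, 8↦4, 9↦6, 10↦1]  zeros at y ∈ {0, 5}
  x = 7: [0↦6, 1↦9, 2↦5, 3↦5, 4↦9, 5↦6, 6↦7, 7↦1, 8↦10, 9↦1, 10↦7]  zeros at y ∈ ∅
  x = 8: [0↦8, 1↦0, 2↦7, 3↦7, 4↦0, 5↦8, 6↦9, 7↦3, 8↦1, 9↦3, 10↦9]  zeros at y ∈ {1, 4}
  x = 9: [0↦6, 1↦9, 2↦5, 3↦5, 4↦9, 5↦6, 6↦7, 7↦1, 8↦10, 9↦1, 10↦7]  zeros at y ∈ ∅
  x = 10: [0↦0, 1↦3, 2↦10, 3↦10, 4↦3, 5↦0, 6↦1, 7↦6, 8↦4, 9↦6, 10↦1]  zeros at y ∈ {0, 5}
Collecting zeros: affine points = {(0, 2), (0, 3), (5, 2), (5, 3), (6, 0), (6, 5), (8, 1), (8, 4), (10, 0), (10, 5)}.
Total count |C(F_11)_aff| = 10.


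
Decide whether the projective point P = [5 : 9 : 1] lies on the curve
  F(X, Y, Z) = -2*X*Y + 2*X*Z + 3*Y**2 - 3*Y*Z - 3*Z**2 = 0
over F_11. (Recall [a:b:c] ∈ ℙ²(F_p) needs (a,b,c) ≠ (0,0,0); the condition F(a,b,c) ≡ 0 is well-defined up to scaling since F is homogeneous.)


F(5,9,1) ≡ 1 (mod 11); P is NOT on the curve.

Evaluate F(5, 9, 1) term-by-term (mod 11).
  -2*X*Y ↦ -2·5·9·1 = -90
  2*X*Z ↦ 2·5·1·1 = 10
  3*Y**2 ↦ 3·1·81·1 = 243
  -3*Y*Z ↦ -3·1·9·1 = -27
  -3*Z**2 ↦ -3·1·1·1 = -3
Sum: F(5, 9, 1) = (-90) + (10) + (243) + (-27) + (-3) = 133.
Reducing mod 11: 133 ≡ 1 (mod 11).
Since F(a, b, c) ≡ 1 ≠ 0 (mod 11), P does NOT lie on the curve.


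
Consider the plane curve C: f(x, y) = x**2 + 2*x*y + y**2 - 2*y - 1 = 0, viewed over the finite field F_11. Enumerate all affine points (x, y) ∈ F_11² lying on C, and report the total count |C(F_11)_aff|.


Affine F_11-points: {(1, 0), (2, 2), (2, 7), (4, 1), (4, 4), (5, 1), (5, 2), (6, 5), (6, 7), (10, 0), (10, 4)}; count = 11.

For each of the 121 pairs (x, y) ∈ F_11², evaluate f(x, y) mod 11. Record the zeros.
  x = 0: [0↦10, 1↦9, 2↦10, 3↦2, 4↦7, 5↦3, 6↦1, 7↦1, 8↦3, 9↦7, 10↦2]  zeros at y ∈ ∅
  x = 1: [0↦0, 1↦1, 2↦4, 3↦9, 4↦5, 5↦3, 6↦3, 7↦5, 8↦9, 9↦4, 10↦1]  zeros at y ∈ {0}
  x = 2: [0↦3, 1↦6, 2↦0, 3↦7, 4↦5, 5↦5, 6↦7, 7↦0, 8↦6, 9↦3, 10↦2]  zeros at y ∈ {2, 7}
  x = 3: [0↦8, 1↦2, 2↦9, 3↦7, 4↦7, 5↦9, 6↦2, 7↦8, 8↦5, 9↦4, 10↦5]  zeros at y ∈ ∅
  x = 4: [0↦4, 1↦0, 2↦9, 3↦9, 4↦0, 5↦4, 6↦10, 7↦7, 8↦6, 9↦7, 10↦10]  zeros at y ∈ {1, 4}
  x = 5: [0↦2, 1↦0, 2↦0, 3↦2, 4↦6, 5↦1, 6↦9, 7↦8, 8↦9, 9↦1, 10↦6]  zeros at y ∈ {1, 2}
  x = 6: [0↦2, 1↦2, 2↦4, 3↦8, 4↦3, 5↦0, 6↦10, 7↦0, 8↦3, 9↦8, 10↦4]  zeros at y ∈ {5, 7}
  x = 7: [0↦4, 1↦6, 2↦10, 3↦5, 4↦2, 5↦1, 6↦2, 7↦5, 8↦10, 9↦6, 10↦4]  zeros at y ∈ ∅
  x = 8: [0↦8, 1↦1, 2↦7, 3↦4, 4↦3, 5↦4, 6↦7, 7↦1, 8↦8, 9↦6, 10↦6]  zeros at y ∈ ∅
  x = 9: [0↦3, 1↦9, 2↦6, 3↦5, 4↦6, 5↦9, 6↦3, 7↦10, 8↦8, 9↦8, 10↦10]  zeros at y ∈ ∅
  x = 10: [0↦0, 1↦8, 2↦7, 3↦8, 4↦0, 5↦5, 6↦1, 7↦10, 8↦10, 9↦1, 10↦5]  zeros at y ∈ {0, 4}
Collecting zeros: affine points = {(1, 0), (2, 2), (2, 7), (4, 1), (4, 4), (5, 1), (5, 2), (6, 5), (6, 7), (10, 0), (10, 4)}.
Total count |C(F_11)_aff| = 11.


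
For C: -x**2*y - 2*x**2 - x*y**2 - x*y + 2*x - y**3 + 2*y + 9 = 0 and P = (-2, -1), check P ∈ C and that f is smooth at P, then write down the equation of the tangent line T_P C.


Tangent line at P: 6*x - 7*y + 5 = 0.

Step 1: f(-2, -1) = 0, so P lies on C.
Step 2: partial derivatives
  f_x(x, y) = -2*x*y - 4*x - y**2 - y + 2, f_y(x, y) = -x**2 - 2*x*y - x - 3*y**2 + 2.
  f_x(P) = 6, f_y(P) = -7 (gradient nonzero, so P is smooth).
Step 3: tangent line at P: 6·(x − -2) + -7·(y − -1) = 0.
Expanding: 6*x - 7*y + 5 = 0.


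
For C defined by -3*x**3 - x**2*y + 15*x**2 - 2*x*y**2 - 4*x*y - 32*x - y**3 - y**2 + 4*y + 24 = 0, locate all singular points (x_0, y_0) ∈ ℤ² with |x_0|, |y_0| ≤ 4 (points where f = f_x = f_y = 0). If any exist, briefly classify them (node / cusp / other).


Singular points: {(2, -2)}; classification: node.

Compute partial derivatives:
  f_x = -9*x**2 - 2*x*y + 30*x - 2*y**2 - 4*y - 32.
  f_y = -x**2 - 4*x*y - 4*x - 3*y**2 - 2*y + 4.
Scan x_0 ∈ {−4, ..., 4}. For each x_0, f_y(x_0, y) is a polynomial in y; find its integer roots y ∈ {−4, ..., 4}, then test f_x and f at those candidates.
  x = -4: f_y(-4, y) = -3*y**2 + 14*y + 4; no integer root y with |y| ≤ 4.
  x = -3: f_y(-3, y) = -3*y**2 + 10*y + 7; no integer root y with |y| ≤ 4.
  x = -2: f_y(-2, y) = -3*y**2 + 6*y + 8; no integer root y with |y| ≤ 4.
  x = -1: f_y(-1, y) = -3*y**2 + 2*y + 7; no integer root y with |y| ≤ 4.
  x = 0: f_y(0, y) = -3*y**2 - 2*y + 4; no integer root y with |y| ≤ 4.
  x = 1: f_y(1, y) = -3*y**2 - 6*y - 1; no integer root y with |y| ≤ 4.
  x = 2: f_y(2, y) = -3*y**2 - 10*y - 8; vanishes at y ∈ {-2}. (2, -2): f_x = 0, f = 0 — SINGULAR.
  x = 3: f_y(3, y) = -3*y**2 - 14*y - 17; no integer root y with |y| ≤ 4.
  x = 4: f_y(4, y) = -3*y**2 - 18*y - 28; no integer root y with |y| ≤ 4.
Only singular point on the grid: (2, -2).
Classify: substitute x = 2 + u, y = -2 + v and expand: f = -3*u**3 - u**2*v - u**2 - 2*u*v**2 - v**3 + v**2.
No constant or linear terms (consistent with a singular point). Quadratic part: -u**2 + v**2. Cubic part: -3*u**3 - u**2*v - 2*u*v**2 - v**3.
The quadratic part v**2 - u**2 = (v − u)(v + u) splits into two distinct linear factors, so there are two distinct tangent lines y − -2 = ±(x − 2) — this is a node (ordinary double point).
Classification: node.
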